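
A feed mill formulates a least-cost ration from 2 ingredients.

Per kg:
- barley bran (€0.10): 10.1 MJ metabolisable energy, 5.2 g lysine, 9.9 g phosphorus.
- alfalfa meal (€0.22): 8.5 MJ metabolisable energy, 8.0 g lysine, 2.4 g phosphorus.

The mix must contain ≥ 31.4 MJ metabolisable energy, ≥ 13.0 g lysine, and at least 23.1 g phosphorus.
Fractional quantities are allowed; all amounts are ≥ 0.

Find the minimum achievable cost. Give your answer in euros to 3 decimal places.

€0.311

Let x1 = kg of barley bran, x2 = kg of alfalfa meal.
Minimise 0.1x1 + 0.22x2 s.t.:
  10.1x1 + 8.5x2 ≥ 31.4   (metabolisable energy)
  5.2x1 + 8x2 ≥ 13   (lysine)
  9.9x1 + 2.4x2 ≥ 23.1   (phosphorus)
  x1, x2 ≥ 0.
The minimum-cost mix takes nothing from alfalfa meal — only barley bran. The metabolisable energy requirement is met with equality.
That vertex is x1 = 3.109.
Total cost: 0.1·3.109 = 0.31090.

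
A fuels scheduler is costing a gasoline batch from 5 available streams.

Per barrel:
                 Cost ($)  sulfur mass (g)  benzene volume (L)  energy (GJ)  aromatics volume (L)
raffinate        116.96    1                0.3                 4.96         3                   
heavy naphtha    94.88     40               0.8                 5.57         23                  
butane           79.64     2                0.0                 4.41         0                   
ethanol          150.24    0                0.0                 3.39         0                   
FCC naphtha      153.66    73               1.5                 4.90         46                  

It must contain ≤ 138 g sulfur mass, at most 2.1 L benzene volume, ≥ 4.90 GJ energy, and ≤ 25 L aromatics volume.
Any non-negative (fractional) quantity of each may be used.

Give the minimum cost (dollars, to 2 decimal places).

$83.47

Let x1 = barrels of raffinate, x2 = barrels of heavy naphtha, x3 = barrels of butane, x4 = barrels of ethanol, x5 = barrels of FCC naphtha.
min 116.96x1 + 94.88x2 + 79.64x3 + 150.24x4 + 153.66x5 s.t.:
  1x1 + 40x2 + 2x3 + 73x5 ≤ 138   (sulfur mass)
  0.3x1 + 0.8x2 + 1.5x5 ≤ 2.1   (benzene volume)
  4.96x1 + 5.57x2 + 4.41x3 + 3.39x4 + 4.9x5 ≥ 4.9   (energy)
  3x1 + 23x2 + 46x5 ≤ 25   (aromatics volume)
  x1, x2, x3, x4, x5 ≥ 0.
The minimum-cost mix takes nothing from raffinate, butane, ethanol, FCC naphtha — only heavy naphtha. Binding constraint: energy.
Optimal quantities: heavy naphtha = 0.8797 barrels.
Hence cost = 94.88·0.8797 = $83.4659.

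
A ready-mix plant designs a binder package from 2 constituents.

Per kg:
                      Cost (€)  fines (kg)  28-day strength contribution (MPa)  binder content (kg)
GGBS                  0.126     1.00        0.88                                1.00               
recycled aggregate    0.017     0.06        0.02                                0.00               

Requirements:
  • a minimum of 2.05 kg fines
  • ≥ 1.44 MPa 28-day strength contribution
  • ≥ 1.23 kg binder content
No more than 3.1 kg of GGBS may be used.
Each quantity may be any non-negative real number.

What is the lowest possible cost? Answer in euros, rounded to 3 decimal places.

€0.258

Let x1 = kg of GGBS, x2 = kg of recycled aggregate.
Minimise 0.126x1 + 0.017x2 s.t.:
  1x1 + 0.06x2 ≥ 2.05   (fines)
  0.88x1 + 0.02x2 ≥ 1.44   (28-day strength contribution)
  1x1 ≥ 1.23   (binder content)
  x1 ≤ 3.1
  x1, x2 ≥ 0.
The cheapest feasible vertex uses only GGBS; recycled aggregate is not used. There the fines constraint is tight.
That vertex is x1 = 2.05.
Objective = 0.126·2.05 = 0.25830.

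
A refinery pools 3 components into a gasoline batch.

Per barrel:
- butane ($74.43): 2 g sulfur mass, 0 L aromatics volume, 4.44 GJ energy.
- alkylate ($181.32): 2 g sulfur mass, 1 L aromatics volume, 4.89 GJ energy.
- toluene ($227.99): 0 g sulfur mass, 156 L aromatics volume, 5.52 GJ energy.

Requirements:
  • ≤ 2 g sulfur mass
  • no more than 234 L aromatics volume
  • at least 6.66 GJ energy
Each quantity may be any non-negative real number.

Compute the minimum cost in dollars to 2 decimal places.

$166.12

Let x1 = barrels of butane, x2 = barrels of alkylate, x3 = barrels of toluene.
Minimise 74.43x1 + 181.32x2 + 227.99x3 s.t.:
  2x1 + 2x2 ≤ 2   (sulfur mass)
  1x2 + 156x3 ≤ 234   (aromatics volume)
  4.44x1 + 4.89x2 + 5.52x3 ≥ 6.66   (energy)
  x1, x2, x3 ≥ 0.
The cheapest feasible vertex uses only butane, toluene; alkylate is not used. There the sulfur mass and energy constraints are tight.
Solving gives x1 = 1, x3 = 0.40217.
Total cost: 74.43·1 + 227.99·0.40217 = 166.1207.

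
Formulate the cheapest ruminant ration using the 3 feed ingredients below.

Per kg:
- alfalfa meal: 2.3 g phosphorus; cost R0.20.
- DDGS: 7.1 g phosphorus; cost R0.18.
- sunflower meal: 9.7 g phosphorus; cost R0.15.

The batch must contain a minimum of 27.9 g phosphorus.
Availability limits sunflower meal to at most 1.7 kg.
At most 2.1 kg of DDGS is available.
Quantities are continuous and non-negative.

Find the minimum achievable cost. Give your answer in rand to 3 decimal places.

Let x1 = kg of alfalfa meal, x2 = kg of DDGS, x3 = kg of sunflower meal.
min 0.2x1 + 0.18x2 + 0.15x3 with:
  2.3x1 + 7.1x2 + 9.7x3 ≥ 27.9   (phosphorus)
  x3 ≤ 1.7
  x2 ≤ 2.1
  x1, x2, x3 ≥ 0.
The minimum-cost mix takes nothing from alfalfa meal — only DDGS, sunflower meal. There the phosphorus and the sunflower meal cap constraints are tight.
So DDGS = 1.607 kg, sunflower meal = 1.7 kg.
Hence cost = 0.18·1.607 + 0.15·1.7 = R0.54426.

R0.544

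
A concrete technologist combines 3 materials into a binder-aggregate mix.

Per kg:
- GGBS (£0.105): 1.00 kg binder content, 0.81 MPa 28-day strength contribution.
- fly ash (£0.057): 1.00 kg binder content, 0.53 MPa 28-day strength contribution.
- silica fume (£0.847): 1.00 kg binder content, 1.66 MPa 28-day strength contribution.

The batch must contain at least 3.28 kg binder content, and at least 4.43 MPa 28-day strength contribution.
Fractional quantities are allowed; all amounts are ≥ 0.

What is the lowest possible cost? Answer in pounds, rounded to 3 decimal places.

£0.476

Let x1 = kg of GGBS, x2 = kg of fly ash, x3 = kg of silica fume.
Minimize 0.105x1 + 0.057x2 + 0.847x3 s.t.:
  1x1 + 1x2 + 1x3 ≥ 3.28   (binder content)
  0.81x1 + 0.53x2 + 1.66x3 ≥ 4.43   (28-day strength contribution)
  x1, x2, x3 ≥ 0.
The cheapest feasible vertex uses only fly ash; GGBS, silica fume are not used. The 28-day strength contribution requirement is met with equality.
So fly ash = 8.358 kg.
Total cost: 0.057·8.358 = 0.47641.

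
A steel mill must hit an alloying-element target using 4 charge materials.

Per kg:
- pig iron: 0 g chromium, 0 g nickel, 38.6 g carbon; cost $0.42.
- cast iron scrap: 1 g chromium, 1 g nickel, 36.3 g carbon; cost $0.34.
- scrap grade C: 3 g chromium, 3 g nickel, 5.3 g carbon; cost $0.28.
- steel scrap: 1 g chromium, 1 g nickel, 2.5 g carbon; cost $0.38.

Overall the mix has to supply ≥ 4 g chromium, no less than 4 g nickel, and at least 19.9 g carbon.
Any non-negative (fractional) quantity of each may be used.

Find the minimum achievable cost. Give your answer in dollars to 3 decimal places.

$0.465

Treat it as an LP. Let x1 = kg of pig iron, x2 = kg of cast iron scrap, x3 = kg of scrap grade C, x4 = kg of steel scrap.
Minimise 0.42x1 + 0.34x2 + 0.28x3 + 0.38x4 with:
  1x2 + 3x3 + 1x4 ≥ 4   (chromium)
  1x2 + 3x3 + 1x4 ≥ 4   (nickel)
  38.6x1 + 36.3x2 + 5.3x3 + 2.5x4 ≥ 19.9   (carbon)
  x1, x2, x3, x4 ≥ 0.
The minimum-cost mix takes nothing from pig iron, steel scrap — only cast iron scrap, scrap grade C. The chromium, nickel, carbon requirements are met with equality.
Solving gives x2 = 0.3716, x3 = 1.209.
Objective = 0.34·0.3716 + 0.28·1.209 = 0.46486.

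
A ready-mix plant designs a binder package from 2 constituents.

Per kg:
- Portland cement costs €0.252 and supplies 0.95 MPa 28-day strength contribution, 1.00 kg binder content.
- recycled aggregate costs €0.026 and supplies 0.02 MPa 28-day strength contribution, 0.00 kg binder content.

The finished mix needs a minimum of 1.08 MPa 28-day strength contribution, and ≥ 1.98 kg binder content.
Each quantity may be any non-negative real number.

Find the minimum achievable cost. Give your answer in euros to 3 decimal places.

€0.499

Treat it as an LP. Let x1 = kg of Portland cement, x2 = kg of recycled aggregate.
Minimise 0.252x1 + 0.026x2 subject to:
  0.95x1 + 0.02x2 ≥ 1.08   (28-day strength contribution)
  1x1 ≥ 1.98   (binder content)
  x1, x2 ≥ 0.
The optimal basis is {Portland cement}; recycled aggregate drops out. There the binder content constraint is tight.
Solving gives x1 = 1.98.
Cost = 0.252·1.98 = 0.49896.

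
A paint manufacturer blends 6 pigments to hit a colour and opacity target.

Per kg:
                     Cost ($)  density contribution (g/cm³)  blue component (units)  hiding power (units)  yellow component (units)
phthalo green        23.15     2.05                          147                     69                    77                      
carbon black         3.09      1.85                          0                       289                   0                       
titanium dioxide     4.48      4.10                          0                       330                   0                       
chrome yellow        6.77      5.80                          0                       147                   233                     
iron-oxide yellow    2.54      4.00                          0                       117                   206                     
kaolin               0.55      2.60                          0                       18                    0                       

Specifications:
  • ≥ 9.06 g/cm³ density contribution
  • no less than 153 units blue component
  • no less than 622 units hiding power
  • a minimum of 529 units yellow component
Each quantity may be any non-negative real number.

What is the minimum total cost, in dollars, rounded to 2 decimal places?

$32.79

Let x1 = kg of phthalo green, x2 = kg of carbon black, x3 = kg of titanium dioxide, x4 = kg of chrome yellow, x5 = kg of iron-oxide yellow, x6 = kg of kaolin.
Minimise 23.15x1 + 3.09x2 + 4.48x3 + 6.77x4 + 2.54x5 + 0.55x6 subject to:
  2.05x1 + 1.85x2 + 4.1x3 + 5.8x4 + 4x5 + 2.6x6 ≥ 9.06   (density contribution)
  147x1 ≥ 153   (blue component)
  69x1 + 289x2 + 330x3 + 147x4 + 117x5 + 18x6 ≥ 622   (hiding power)
  77x1 + 233x4 + 206x5 ≥ 529   (yellow component)
  x1, x2, x3, x4, x5, x6 ≥ 0.
The minimum-cost mix takes nothing from titanium dioxide, chrome yellow, kaolin — only phthalo green, carbon black, iron-oxide yellow. Binding constraints: blue component, hiding power, yellow component.
Optimal quantities: phthalo green = 1.041 kg, carbon black = 1.022 kg, iron-oxide yellow = 2.179 kg.
Hence cost = 23.15·1.041 + 3.09·1.022 + 2.54·2.179 = $32.7918.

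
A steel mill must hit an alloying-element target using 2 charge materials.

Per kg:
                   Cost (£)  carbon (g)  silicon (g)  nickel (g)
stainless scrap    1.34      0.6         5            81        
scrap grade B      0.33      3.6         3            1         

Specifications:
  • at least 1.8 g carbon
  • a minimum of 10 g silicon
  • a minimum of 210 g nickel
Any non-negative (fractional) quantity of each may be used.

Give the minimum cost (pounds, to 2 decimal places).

£3.50

Set it up as a linear program. Let x1 = kg of stainless scrap, x2 = kg of scrap grade B.
Minimize 1.34x1 + 0.33x2 subject to:
  0.6x1 + 3.6x2 ≥ 1.8   (carbon)
  5x1 + 3x2 ≥ 10   (silicon)
  81x1 + 1x2 ≥ 210   (nickel)
  x1, x2 ≥ 0.
Both inputs are positive at the optimum. Binding constraints: carbon and nickel.
Solving gives x1 = 2.592, x2 = 0.06804.
Total cost: 1.34·2.592 + 0.33·0.06804 = 3.4957.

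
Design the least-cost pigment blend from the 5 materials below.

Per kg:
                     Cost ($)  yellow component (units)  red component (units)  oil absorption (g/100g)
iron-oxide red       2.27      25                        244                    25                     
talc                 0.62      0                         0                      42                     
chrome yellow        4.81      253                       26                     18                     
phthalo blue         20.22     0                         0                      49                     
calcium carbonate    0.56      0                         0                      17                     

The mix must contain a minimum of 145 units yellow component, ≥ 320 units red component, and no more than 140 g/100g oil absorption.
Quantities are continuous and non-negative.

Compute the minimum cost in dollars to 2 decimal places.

Let x1 = kg of iron-oxide red, x2 = kg of talc, x3 = kg of chrome yellow, x4 = kg of phthalo blue, x5 = kg of calcium carbonate.
min 2.27x1 + 0.62x2 + 4.81x3 + 20.22x4 + 0.56x5 subject to:
  25x1 + 253x3 ≥ 145   (yellow component)
  244x1 + 26x3 ≥ 320   (red component)
  25x1 + 42x2 + 18x3 + 49x4 + 17x5 ≤ 140   (oil absorption)
  x1, x2, x3, x4, x5 ≥ 0.
The optimal basis is {iron-oxide red, chrome yellow}; talc, phthalo blue, calcium carbonate drop out. There the yellow component and red component constraints are tight.
Optimal quantities: iron-oxide red = 1.2637 kg, chrome yellow = 0.44825 kg.
Objective = 2.27·1.2637 + 4.81·0.44825 = 5.0247.

$5.02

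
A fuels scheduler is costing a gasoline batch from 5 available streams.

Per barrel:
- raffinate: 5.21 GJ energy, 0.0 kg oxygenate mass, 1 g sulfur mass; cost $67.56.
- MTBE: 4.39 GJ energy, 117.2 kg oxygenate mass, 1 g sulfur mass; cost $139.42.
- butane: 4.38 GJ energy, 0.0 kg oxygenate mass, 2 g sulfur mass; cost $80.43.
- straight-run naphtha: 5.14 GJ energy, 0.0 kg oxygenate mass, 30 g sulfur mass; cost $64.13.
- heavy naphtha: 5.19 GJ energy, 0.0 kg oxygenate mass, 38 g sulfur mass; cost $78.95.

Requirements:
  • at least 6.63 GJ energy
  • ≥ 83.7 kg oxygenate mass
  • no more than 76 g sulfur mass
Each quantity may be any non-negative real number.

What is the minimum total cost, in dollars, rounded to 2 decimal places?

Treat it as an LP. Let x1 = barrels of raffinate, x2 = barrels of MTBE, x3 = barrels of butane, x4 = barrels of straight-run naphtha, x5 = barrels of heavy naphtha.
Minimize 67.56x1 + 139.42x2 + 80.43x3 + 64.13x4 + 78.95x5 s.t.:
  5.21x1 + 4.39x2 + 4.38x3 + 5.14x4 + 5.19x5 ≥ 6.63   (energy)
  117.2x2 ≥ 83.7   (oxygenate mass)
  1x1 + 1x2 + 2x3 + 30x4 + 38x5 ≤ 76   (sulfur mass)
  x1, x2, x3, x4, x5 ≥ 0.
The optimal basis is {MTBE, straight-run naphtha}; raffinate, butane, heavy naphtha drop out. There the energy and oxygenate mass constraints are tight.
So MTBE = 0.71416 barrels, straight-run naphtha = 0.67993 barrels.
Total cost: 139.42·0.71416 + 64.13·0.67993 = 143.1721.

$143.17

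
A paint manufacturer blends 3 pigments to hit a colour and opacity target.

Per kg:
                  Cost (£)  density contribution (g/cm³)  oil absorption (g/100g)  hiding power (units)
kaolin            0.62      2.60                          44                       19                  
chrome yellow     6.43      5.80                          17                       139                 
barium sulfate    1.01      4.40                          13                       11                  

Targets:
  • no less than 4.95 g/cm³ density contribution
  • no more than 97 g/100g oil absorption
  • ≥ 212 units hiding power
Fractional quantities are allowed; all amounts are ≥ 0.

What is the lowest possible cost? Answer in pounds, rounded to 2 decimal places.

Treat it as an LP. Let x1 = kg of kaolin, x2 = kg of chrome yellow, x3 = kg of barium sulfate.
min 0.62x1 + 6.43x2 + 1.01x3 subject to:
  2.6x1 + 5.8x2 + 4.4x3 ≥ 4.95   (density contribution)
  44x1 + 17x2 + 13x3 ≤ 97   (oil absorption)
  19x1 + 139x2 + 11x3 ≥ 212   (hiding power)
  x1, x2, x3 ≥ 0.
At the optimum only kaolin, chrome yellow are positive (barium sulfate = 0). The oil absorption and hiding power requirements are met with equality.
That vertex is x1 = 1.7053, x2 = 1.2921.
Total cost: 0.62·1.7053 + 6.43·1.2921 = 9.3655.

£9.37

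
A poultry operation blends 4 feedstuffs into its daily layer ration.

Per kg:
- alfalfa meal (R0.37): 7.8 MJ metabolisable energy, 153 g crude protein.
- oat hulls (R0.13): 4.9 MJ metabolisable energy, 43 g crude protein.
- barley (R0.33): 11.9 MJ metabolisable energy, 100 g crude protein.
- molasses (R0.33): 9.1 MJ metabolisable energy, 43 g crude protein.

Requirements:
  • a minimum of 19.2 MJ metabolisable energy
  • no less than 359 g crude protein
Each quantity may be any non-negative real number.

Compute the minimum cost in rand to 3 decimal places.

This is a linear program. Let x1 = kg of alfalfa meal, x2 = kg of oat hulls, x3 = kg of barley, x4 = kg of molasses.
Minimise 0.37x1 + 0.13x2 + 0.33x3 + 0.33x4 s.t.:
  7.8x1 + 4.9x2 + 11.9x3 + 9.1x4 ≥ 19.2   (metabolisable energy)
  153x1 + 43x2 + 100x3 + 43x4 ≥ 359   (crude protein)
  x1, x2, x3, x4 ≥ 0.
The optimal basis is {alfalfa meal, oat hulls}; barley, molasses drop out. There the metabolisable energy and crude protein constraints are tight.
So alfalfa meal = 2.253 kg, oat hulls = 0.3316 kg.
Total cost: 0.37·2.253 + 0.13·0.3316 = 0.87672.

R0.877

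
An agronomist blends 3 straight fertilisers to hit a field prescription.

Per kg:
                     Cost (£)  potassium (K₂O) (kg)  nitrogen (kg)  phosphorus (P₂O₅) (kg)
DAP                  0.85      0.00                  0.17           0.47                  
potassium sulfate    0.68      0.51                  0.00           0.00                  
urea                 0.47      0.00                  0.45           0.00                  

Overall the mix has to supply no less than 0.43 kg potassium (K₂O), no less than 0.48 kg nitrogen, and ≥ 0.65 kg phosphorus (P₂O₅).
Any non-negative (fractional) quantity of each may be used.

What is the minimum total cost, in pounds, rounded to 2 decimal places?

Treat it as an LP. Let x1 = kg of DAP, x2 = kg of potassium sulfate, x3 = kg of urea.
Minimise 0.85x1 + 0.68x2 + 0.47x3 s.t.:
  0.51x2 ≥ 0.43   (potassium (K₂O))
  0.17x1 + 0.45x3 ≥ 0.48   (nitrogen)
  0.47x1 ≥ 0.65   (phosphorus (P₂O₅))
  x1, x2, x3 ≥ 0.
All 3 inputs are positive at the optimum. Binding constraints: potassium (K₂O), nitrogen, phosphorus (P₂O₅).
Optimal quantities: DAP = 1.383 kg, potassium sulfate = 0.8431 kg, urea = 0.5442 kg.
Hence cost = 0.85·1.383 + 0.68·0.8431 + 0.47·0.5442 = £2.0046.

£2.00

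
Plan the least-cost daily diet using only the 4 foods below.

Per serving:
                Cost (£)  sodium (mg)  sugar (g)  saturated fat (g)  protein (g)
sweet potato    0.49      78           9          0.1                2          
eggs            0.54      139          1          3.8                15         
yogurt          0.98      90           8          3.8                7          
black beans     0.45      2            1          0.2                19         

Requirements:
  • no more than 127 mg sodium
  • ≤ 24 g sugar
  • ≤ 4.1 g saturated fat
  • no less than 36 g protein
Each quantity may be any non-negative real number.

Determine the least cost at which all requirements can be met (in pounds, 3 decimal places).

£0.853

This is a linear program. Let x1 = servings of sweet potato, x2 = servings of eggs, x3 = servings of yogurt, x4 = servings of black beans.
Minimise 0.49x1 + 0.54x2 + 0.98x3 + 0.45x4 subject to:
  78x1 + 139x2 + 90x3 + 2x4 ≤ 127   (sodium)
  9x1 + 1x2 + 8x3 + 1x4 ≤ 24   (sugar)
  0.1x1 + 3.8x2 + 3.8x3 + 0.2x4 ≤ 4.1   (saturated fat)
  2x1 + 15x2 + 7x3 + 19x4 ≥ 36   (protein)
  x1, x2, x3, x4 ≥ 0.
The cheapest feasible vertex uses only black beans; sweet potato, eggs, yogurt are not used. There the protein constraint is tight.
Solving gives x4 = 1.895.
Objective = 0.45·1.895 = 0.85275.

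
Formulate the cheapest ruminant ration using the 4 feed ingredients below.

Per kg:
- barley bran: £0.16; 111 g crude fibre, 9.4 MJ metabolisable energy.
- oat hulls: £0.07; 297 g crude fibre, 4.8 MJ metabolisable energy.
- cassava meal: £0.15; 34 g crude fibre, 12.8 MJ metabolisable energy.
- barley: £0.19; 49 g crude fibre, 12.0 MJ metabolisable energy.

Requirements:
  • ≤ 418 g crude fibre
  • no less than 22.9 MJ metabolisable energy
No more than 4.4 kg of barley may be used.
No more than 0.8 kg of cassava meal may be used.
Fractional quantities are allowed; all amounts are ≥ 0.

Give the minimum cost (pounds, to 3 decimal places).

Let x1 = kg of barley bran, x2 = kg of oat hulls, x3 = kg of cassava meal, x4 = kg of barley.
min 0.16x1 + 0.07x2 + 0.15x3 + 0.19x4 subject to:
  111x1 + 297x2 + 34x3 + 49x4 ≤ 418   (crude fibre)
  9.4x1 + 4.8x2 + 12.8x3 + 12x4 ≥ 22.9   (metabolisable energy)
  x4 ≤ 4.4
  x3 ≤ 0.8
  x1, x2, x3, x4 ≥ 0.
The cheapest feasible vertex uses only oat hulls, cassava meal, barley; barley bran is not used. The crude fibre, metabolisable energy, the cassava meal cap requirements are met with equality.
Optimal quantities: oat hulls = 1.222 kg, cassava meal = 0.8 kg, barley = 0.566 kg.
Total cost: 0.07·1.222 + 0.15·0.8 + 0.19·0.566 = 0.31308.

£0.313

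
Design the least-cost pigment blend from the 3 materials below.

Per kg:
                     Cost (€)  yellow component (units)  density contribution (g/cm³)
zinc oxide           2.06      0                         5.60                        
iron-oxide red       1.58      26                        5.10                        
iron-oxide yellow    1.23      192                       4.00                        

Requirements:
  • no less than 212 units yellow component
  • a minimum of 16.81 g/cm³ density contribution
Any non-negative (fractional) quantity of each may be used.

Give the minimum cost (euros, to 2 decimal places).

Set it up as a linear program. Let x1 = kg of zinc oxide, x2 = kg of iron-oxide red, x3 = kg of iron-oxide yellow.
Minimize 2.06x1 + 1.58x2 + 1.23x3 s.t.:
  26x2 + 192x3 ≥ 212   (yellow component)
  5.6x1 + 5.1x2 + 4x3 ≥ 16.81   (density contribution)
  x1, x2, x3 ≥ 0.
The cheapest feasible vertex uses only iron-oxide yellow; zinc oxide, iron-oxide red are not used. There the density contribution constraint is tight.
Solving gives x3 = 4.202.
Total cost: 1.23·4.202 = 5.1685.

€5.17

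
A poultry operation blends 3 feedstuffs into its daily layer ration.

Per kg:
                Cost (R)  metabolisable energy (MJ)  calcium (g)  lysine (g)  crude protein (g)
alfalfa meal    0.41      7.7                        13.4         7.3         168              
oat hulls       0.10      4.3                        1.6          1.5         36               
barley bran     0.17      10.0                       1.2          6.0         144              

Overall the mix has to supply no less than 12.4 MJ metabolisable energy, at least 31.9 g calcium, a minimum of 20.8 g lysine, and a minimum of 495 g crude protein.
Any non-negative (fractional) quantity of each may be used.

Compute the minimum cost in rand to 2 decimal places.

Let x1 = kg of alfalfa meal, x2 = kg of oat hulls, x3 = kg of barley bran.
Minimize 0.41x1 + 0.1x2 + 0.17x3 subject to:
  7.7x1 + 4.3x2 + 10x3 ≥ 12.4   (metabolisable energy)
  13.4x1 + 1.6x2 + 1.2x3 ≥ 31.9   (calcium)
  7.3x1 + 1.5x2 + 6x3 ≥ 20.8   (lysine)
  168x1 + 36x2 + 144x3 ≥ 495   (crude protein)
  x1, x2, x3 ≥ 0.
The minimum-cost mix takes nothing from oat hulls — only alfalfa meal, barley bran. The calcium and crude protein requirements are met with equality.
Optimal quantities: alfalfa meal = 2.315 kg, barley bran = 0.7372 kg.
Hence cost = 0.41·2.315 + 0.17·0.7372 = R1.0745.

R1.07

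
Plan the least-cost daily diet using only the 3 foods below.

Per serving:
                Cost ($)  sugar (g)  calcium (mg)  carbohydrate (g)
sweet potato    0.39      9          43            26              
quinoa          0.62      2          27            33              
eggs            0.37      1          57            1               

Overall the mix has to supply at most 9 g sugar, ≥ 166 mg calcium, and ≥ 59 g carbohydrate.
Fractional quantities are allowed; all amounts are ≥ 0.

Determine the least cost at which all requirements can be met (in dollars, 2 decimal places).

Let x1 = servings of sweet potato, x2 = servings of quinoa, x3 = servings of eggs.
min 0.39x1 + 0.62x2 + 0.37x3 subject to:
  9x1 + 2x2 + 1x3 ≤ 9   (sugar)
  43x1 + 27x2 + 57x3 ≥ 166   (calcium)
  26x1 + 33x2 + 1x3 ≥ 59   (carbohydrate)
  x1, x2, x3 ≥ 0.
The optimal mix uses every input. The sugar, calcium, carbohydrate requirements are met with equality.
Optimal quantities: sweet potato = 0.4894 servings, quinoa = 1.345 servings, eggs = 1.906 servings.
Total cost: 0.39·0.4894 + 0.62·1.345 + 0.37·1.906 = 1.7300.

$1.73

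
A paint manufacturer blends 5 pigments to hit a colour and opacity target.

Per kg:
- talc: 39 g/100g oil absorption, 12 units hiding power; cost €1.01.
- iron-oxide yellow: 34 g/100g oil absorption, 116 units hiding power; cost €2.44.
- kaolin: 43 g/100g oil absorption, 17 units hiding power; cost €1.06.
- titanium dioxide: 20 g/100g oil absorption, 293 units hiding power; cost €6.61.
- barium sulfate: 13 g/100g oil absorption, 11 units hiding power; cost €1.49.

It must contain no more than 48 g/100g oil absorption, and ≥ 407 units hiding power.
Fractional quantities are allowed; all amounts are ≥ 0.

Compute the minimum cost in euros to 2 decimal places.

This is a linear program. Let x1 = kg of talc, x2 = kg of iron-oxide yellow, x3 = kg of kaolin, x4 = kg of titanium dioxide, x5 = kg of barium sulfate.
Minimize 1.01x1 + 2.44x2 + 1.06x3 + 6.61x4 + 1.49x5 s.t.:
  39x1 + 34x2 + 43x3 + 20x4 + 13x5 ≤ 48   (oil absorption)
  12x1 + 116x2 + 17x3 + 293x4 + 11x5 ≥ 407   (hiding power)
  x1, x2, x3, x4, x5 ≥ 0.
The minimum-cost mix takes nothing from talc, kaolin, barium sulfate — only iron-oxide yellow, titanium dioxide. Binding constraints: oil absorption and hiding power.
Optimal quantities: iron-oxide yellow = 0.7752 kg, titanium dioxide = 1.082 kg.
Hence cost = 2.44·0.7752 + 6.61·1.082 = €9.0435.

€9.04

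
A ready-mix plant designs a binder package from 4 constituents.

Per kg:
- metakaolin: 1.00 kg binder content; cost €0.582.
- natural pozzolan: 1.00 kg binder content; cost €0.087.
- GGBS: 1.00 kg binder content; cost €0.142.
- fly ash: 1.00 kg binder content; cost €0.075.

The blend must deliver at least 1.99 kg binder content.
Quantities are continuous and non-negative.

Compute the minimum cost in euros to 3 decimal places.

This is a linear program. Let x1 = kg of metakaolin, x2 = kg of natural pozzolan, x3 = kg of GGBS, x4 = kg of fly ash.
min 0.582x1 + 0.087x2 + 0.142x3 + 0.075x4 with:
  1x1 + 1x2 + 1x3 + 1x4 ≥ 1.99   (binder content)
  x1, x2, x3, x4 ≥ 0.
The minimum-cost mix takes nothing from metakaolin, natural pozzolan, GGBS — only fly ash. There the binder content constraint is tight.
Optimal quantities: fly ash = 1.99 kg.
Total cost: 0.075·1.99 = 0.14925.

€0.149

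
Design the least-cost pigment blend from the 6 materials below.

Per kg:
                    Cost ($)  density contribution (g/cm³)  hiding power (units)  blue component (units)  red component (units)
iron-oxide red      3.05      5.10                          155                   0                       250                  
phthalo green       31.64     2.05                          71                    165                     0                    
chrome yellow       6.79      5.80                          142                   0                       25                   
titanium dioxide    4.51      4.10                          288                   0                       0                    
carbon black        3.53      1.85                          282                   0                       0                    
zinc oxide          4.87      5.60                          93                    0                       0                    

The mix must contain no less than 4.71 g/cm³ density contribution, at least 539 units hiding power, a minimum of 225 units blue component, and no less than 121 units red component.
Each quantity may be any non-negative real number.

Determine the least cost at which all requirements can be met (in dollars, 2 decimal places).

Let x1 = kg of iron-oxide red, x2 = kg of phthalo green, x3 = kg of chrome yellow, x4 = kg of titanium dioxide, x5 = kg of carbon black, x6 = kg of zinc oxide.
min 3.05x1 + 31.64x2 + 6.79x3 + 4.51x4 + 3.53x5 + 4.87x6 subject to:
  5.1x1 + 2.05x2 + 5.8x3 + 4.1x4 + 1.85x5 + 5.6x6 ≥ 4.71   (density contribution)
  155x1 + 71x2 + 142x3 + 288x4 + 282x5 + 93x6 ≥ 539   (hiding power)
  165x2 ≥ 225   (blue component)
  250x1 + 25x3 ≥ 121   (red component)
  x1, x2, x3, x4, x5, x6 ≥ 0.
The cheapest feasible vertex uses only iron-oxide red, phthalo green, carbon black; chrome yellow, titanium dioxide, zinc oxide are not used. There the hiding power, blue component, red component constraints are tight.
So iron-oxide red = 0.484 kg, phthalo green = 1.3636 kg, carbon black = 1.302 kg.
Total cost: 3.05·0.484 + 31.64·1.3636 + 3.53·1.302 = 49.2166.

$49.22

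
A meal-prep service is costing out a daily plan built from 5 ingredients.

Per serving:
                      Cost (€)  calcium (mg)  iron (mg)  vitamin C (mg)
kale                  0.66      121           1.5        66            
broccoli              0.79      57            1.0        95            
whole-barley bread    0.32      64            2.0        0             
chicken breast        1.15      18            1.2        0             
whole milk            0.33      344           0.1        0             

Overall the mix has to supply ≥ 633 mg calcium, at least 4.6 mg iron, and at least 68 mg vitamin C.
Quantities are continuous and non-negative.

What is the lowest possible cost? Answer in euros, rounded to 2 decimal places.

€1.55

Set it up as a linear program. Let x1 = servings of kale, x2 = servings of broccoli, x3 = servings of whole-barley bread, x4 = servings of chicken breast, x5 = servings of whole milk.
Minimize 0.66x1 + 0.79x2 + 0.32x3 + 1.15x4 + 0.33x5 subject to:
  121x1 + 57x2 + 64x3 + 18x4 + 344x5 ≥ 633   (calcium)
  1.5x1 + 1x2 + 2x3 + 1.2x4 + 0.1x5 ≥ 4.6   (iron)
  66x1 + 95x2 ≥ 68   (vitamin C)
  x1, x2, x3, x4, x5 ≥ 0.
The cheapest feasible vertex uses only kale, whole-barley bread, whole milk; broccoli, chicken breast are not used. The calcium, iron, vitamin C requirements are met with equality.
Optimal quantities: kale = 1.03 servings, whole-barley bread = 1.467 servings, whole milk = 1.205 servings.
Hence cost = 0.66·1.03 + 0.32·1.467 + 0.33·1.205 = €1.5469.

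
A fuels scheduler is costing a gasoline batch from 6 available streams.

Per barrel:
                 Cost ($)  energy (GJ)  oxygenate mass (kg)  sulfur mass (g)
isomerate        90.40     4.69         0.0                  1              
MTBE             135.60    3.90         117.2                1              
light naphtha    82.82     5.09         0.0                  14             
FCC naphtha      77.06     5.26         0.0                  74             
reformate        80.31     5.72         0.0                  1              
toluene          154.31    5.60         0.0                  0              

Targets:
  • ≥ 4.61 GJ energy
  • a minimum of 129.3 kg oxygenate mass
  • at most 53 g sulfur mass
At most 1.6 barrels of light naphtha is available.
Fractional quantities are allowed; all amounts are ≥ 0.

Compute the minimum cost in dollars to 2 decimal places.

$153.91

Let x1 = barrels of isomerate, x2 = barrels of MTBE, x3 = barrels of light naphtha, x4 = barrels of FCC naphtha, x5 = barrels of reformate, x6 = barrels of toluene.
min 90.4x1 + 135.6x2 + 82.82x3 + 77.06x4 + 80.31x5 + 154.31x6 s.t.:
  4.69x1 + 3.9x2 + 5.09x3 + 5.26x4 + 5.72x5 + 5.6x6 ≥ 4.61   (energy)
  117.2x2 ≥ 129.3   (oxygenate mass)
  1x1 + 1x2 + 14x3 + 74x4 + 1x5 ≤ 53   (sulfur mass)
  x3 ≤ 1.6
  x1, x2, x3, x4, x5, x6 ≥ 0.
The cheapest feasible vertex uses only MTBE, reformate; isomerate, light naphtha, FCC naphtha, toluene are not used. Binding constraints: energy and oxygenate mass.
So MTBE = 1.1032 barrels, reformate = 0.053733 barrels.
Hence cost = 135.6·1.1032 + 80.31·0.053733 = $153.9092.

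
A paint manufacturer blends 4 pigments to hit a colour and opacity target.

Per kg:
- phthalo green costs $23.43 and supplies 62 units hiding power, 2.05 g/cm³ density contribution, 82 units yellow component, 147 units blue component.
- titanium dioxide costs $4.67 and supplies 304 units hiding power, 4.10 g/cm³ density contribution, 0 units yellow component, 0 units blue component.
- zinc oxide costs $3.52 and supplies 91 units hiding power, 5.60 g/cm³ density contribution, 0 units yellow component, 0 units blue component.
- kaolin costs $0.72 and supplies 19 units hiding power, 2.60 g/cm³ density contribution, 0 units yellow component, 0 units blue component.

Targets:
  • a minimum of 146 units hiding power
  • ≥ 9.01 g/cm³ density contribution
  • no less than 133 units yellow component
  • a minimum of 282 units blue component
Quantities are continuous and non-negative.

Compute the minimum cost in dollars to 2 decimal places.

$46.35

Let x1 = kg of phthalo green, x2 = kg of titanium dioxide, x3 = kg of zinc oxide, x4 = kg of kaolin.
Minimise 23.43x1 + 4.67x2 + 3.52x3 + 0.72x4 s.t.:
  62x1 + 304x2 + 91x3 + 19x4 ≥ 146   (hiding power)
  2.05x1 + 4.1x2 + 5.6x3 + 2.6x4 ≥ 9.01   (density contribution)
  82x1 ≥ 133   (yellow component)
  147x1 ≥ 282   (blue component)
  x1, x2, x3, x4 ≥ 0.
The cheapest feasible vertex uses only phthalo green, kaolin; titanium dioxide, zinc oxide are not used. The density contribution and blue component requirements are met with equality.
That vertex is x1 = 1.9184, x4 = 1.9528.
Cost = 23.43·1.9184 + 0.72·1.9528 = 46.3541.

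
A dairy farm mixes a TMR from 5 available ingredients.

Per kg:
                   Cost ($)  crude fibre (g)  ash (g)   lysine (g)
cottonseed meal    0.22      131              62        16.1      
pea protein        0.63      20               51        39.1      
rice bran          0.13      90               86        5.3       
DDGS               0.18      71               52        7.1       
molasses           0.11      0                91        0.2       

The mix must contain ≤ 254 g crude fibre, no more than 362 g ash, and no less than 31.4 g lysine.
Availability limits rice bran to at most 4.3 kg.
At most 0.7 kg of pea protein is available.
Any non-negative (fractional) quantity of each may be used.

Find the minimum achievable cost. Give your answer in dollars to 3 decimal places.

Let x1 = kg of cottonseed meal, x2 = kg of pea protein, x3 = kg of rice bran, x4 = kg of DDGS, x5 = kg of molasses.
Minimise 0.22x1 + 0.63x2 + 0.13x3 + 0.18x4 + 0.11x5 s.t.:
  131x1 + 20x2 + 90x3 + 71x4 ≤ 254   (crude fibre)
  62x1 + 51x2 + 86x3 + 52x4 + 91x5 ≤ 362   (ash)
  16.1x1 + 39.1x2 + 5.3x3 + 7.1x4 + 0.2x5 ≥ 31.4   (lysine)
  x3 ≤ 4.3
  x2 ≤ 0.7
  x1, x2, x3, x4, x5 ≥ 0.
The minimum-cost mix takes nothing from rice bran, DDGS, molasses — only cottonseed meal, pea protein. Binding constraints: crude fibre and lysine.
That vertex is x1 = 1.938, x2 = 0.005.
Total cost: 0.22·1.938 + 0.63·0.005 = 0.42951.

$0.430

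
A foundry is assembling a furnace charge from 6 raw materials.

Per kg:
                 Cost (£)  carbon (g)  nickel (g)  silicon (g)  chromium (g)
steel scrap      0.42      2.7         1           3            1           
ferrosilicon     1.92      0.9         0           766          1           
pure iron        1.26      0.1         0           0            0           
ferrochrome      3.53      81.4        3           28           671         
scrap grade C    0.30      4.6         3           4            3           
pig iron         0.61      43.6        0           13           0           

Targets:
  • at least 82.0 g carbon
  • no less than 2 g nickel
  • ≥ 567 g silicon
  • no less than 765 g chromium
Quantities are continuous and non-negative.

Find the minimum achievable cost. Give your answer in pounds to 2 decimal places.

Set it up as a linear program. Let x1 = kg of steel scrap, x2 = kg of ferrosilicon, x3 = kg of pure iron, x4 = kg of ferrochrome, x5 = kg of scrap grade C, x6 = kg of pig iron.
Minimise 0.42x1 + 1.92x2 + 1.26x3 + 3.53x4 + 0.3x5 + 0.61x6 subject to:
  2.7x1 + 0.9x2 + 0.1x3 + 81.4x4 + 4.6x5 + 43.6x6 ≥ 82   (carbon)
  1x1 + 3x4 + 3x5 ≥ 2   (nickel)
  3x1 + 766x2 + 28x4 + 4x5 + 13x6 ≥ 567   (silicon)
  1x1 + 1x2 + 671x4 + 3x5 ≥ 765   (chromium)
  x1, x2, x3, x4, x5, x6 ≥ 0.
The cheapest feasible vertex uses only ferrosilicon, ferrochrome; steel scrap, pure iron, scrap grade C, pig iron are not used. There the silicon and chromium constraints are tight.
That vertex is x2 = 0.6986, x4 = 1.139.
Total cost: 1.92·0.6986 + 3.53·1.139 = 5.3620.

£5.36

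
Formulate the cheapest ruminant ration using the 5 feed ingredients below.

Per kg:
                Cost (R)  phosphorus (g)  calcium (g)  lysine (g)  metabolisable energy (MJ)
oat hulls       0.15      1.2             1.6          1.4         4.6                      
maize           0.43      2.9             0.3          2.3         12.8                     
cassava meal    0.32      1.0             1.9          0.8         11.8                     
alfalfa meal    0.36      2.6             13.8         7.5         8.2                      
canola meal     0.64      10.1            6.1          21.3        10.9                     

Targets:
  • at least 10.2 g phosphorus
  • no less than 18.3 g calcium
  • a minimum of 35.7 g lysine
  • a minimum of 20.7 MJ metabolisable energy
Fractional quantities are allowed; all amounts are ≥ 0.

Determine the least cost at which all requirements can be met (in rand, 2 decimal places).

Set it up as a linear program. Let x1 = kg of oat hulls, x2 = kg of maize, x3 = kg of cassava meal, x4 = kg of alfalfa meal, x5 = kg of canola meal.
Minimise 0.15x1 + 0.43x2 + 0.32x3 + 0.36x4 + 0.64x5 s.t.:
  1.2x1 + 2.9x2 + 1x3 + 2.6x4 + 10.1x5 ≥ 10.2   (phosphorus)
  1.6x1 + 0.3x2 + 1.9x3 + 13.8x4 + 6.1x5 ≥ 18.3   (calcium)
  1.4x1 + 2.3x2 + 0.8x3 + 7.5x4 + 21.3x5 ≥ 35.7   (lysine)
  4.6x1 + 12.8x2 + 11.8x3 + 8.2x4 + 10.9x5 ≥ 20.7   (metabolisable energy)
  x1, x2, x3, x4, x5 ≥ 0.
At the optimum only alfalfa meal, canola meal are positive (oat hulls, maize, cassava meal = 0). The calcium and lysine requirements are met with equality.
Solving gives x4 = 0.6931, x5 = 1.432.
Hence cost = 0.36·0.6931 + 0.64·1.432 = R1.1660.

R1.17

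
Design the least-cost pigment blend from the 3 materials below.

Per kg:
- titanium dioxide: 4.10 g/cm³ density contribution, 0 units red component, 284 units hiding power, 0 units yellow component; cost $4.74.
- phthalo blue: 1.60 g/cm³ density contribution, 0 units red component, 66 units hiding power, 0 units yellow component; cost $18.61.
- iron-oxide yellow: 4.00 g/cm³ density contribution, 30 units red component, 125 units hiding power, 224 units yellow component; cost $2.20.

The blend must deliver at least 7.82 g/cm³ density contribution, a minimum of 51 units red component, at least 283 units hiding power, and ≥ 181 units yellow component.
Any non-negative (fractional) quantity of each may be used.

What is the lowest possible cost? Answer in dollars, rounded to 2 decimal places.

Treat it as an LP. Let x1 = kg of titanium dioxide, x2 = kg of phthalo blue, x3 = kg of iron-oxide yellow.
min 4.74x1 + 18.61x2 + 2.2x3 with:
  4.1x1 + 1.6x2 + 4x3 ≥ 7.82   (density contribution)
  30x3 ≥ 51   (red component)
  284x1 + 66x2 + 125x3 ≥ 283   (hiding power)
  224x3 ≥ 181   (yellow component)
  x1, x2, x3 ≥ 0.
The optimal basis is {titanium dioxide, iron-oxide yellow}; phthalo blue drops out. There the density contribution and hiding power constraints are tight.
So titanium dioxide = 0.2478 kg, iron-oxide yellow = 1.701 kg.
Hence cost = 4.74·0.2478 + 2.2·1.701 = $4.9168.

$4.92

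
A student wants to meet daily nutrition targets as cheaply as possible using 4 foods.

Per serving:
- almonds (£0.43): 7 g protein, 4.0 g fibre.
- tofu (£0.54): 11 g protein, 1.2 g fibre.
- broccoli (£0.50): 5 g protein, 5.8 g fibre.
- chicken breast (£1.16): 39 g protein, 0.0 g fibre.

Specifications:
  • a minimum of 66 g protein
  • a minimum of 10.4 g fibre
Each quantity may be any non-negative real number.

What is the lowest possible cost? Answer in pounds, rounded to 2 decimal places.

£2.54

Let x1 = servings of almonds, x2 = servings of tofu, x3 = servings of broccoli, x4 = servings of chicken breast.
Minimise 0.43x1 + 0.54x2 + 0.5x3 + 1.16x4 subject to:
  7x1 + 11x2 + 5x3 + 39x4 ≥ 66   (protein)
  4x1 + 1.2x2 + 5.8x3 ≥ 10.4   (fibre)
  x1, x2, x3, x4 ≥ 0.
The minimum-cost mix takes nothing from tofu, broccoli — only almonds, chicken breast. Binding constraints: protein and fibre.
Optimal quantities: almonds = 2.6 servings, chicken breast = 1.226 servings.
Cost = 0.43·2.6 + 1.16·1.226 = 2.5402.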